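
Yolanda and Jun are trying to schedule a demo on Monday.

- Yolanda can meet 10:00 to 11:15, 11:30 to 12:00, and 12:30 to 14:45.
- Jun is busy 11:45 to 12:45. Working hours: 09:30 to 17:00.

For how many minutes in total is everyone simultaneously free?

Jun free within 09:30–17:00: 09:30–11:45, 12:45–17:00.
Yolanda ∩ Jun: 10:00–11:15, 11:30–11:45, 12:45–14:45.
Total common minutes: 75 + 15 + 120 = 210.

210 minutes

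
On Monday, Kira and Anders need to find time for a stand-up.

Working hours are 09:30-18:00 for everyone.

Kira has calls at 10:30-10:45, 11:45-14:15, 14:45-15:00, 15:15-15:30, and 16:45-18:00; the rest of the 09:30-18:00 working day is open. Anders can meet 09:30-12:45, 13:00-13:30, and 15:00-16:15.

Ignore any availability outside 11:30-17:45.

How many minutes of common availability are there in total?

75 minutes

Kira free within 09:30–18:00: 09:30–10:30, 10:45–11:45, 14:15–14:45, 15:00–15:15, 15:30–16:45.
Kira ∩ Anders: 09:30–10:30, 10:45–11:45, 15:00–15:15, 15:30–16:15.
Restricted to 11:30–17:45: 11:30–11:45, 15:00–15:15, 15:30–16:15.
Total common minutes: 15 + 15 + 45 = 75.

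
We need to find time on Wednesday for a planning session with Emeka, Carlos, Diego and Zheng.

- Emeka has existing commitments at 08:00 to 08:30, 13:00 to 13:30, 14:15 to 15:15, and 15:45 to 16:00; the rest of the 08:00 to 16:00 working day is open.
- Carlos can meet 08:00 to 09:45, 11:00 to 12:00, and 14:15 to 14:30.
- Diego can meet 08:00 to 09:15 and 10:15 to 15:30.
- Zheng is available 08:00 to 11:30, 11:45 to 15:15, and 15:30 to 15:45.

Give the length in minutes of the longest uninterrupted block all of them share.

45 minutes

Emeka free within 08:00–16:00: 08:30–13:00, 13:30–14:15, 15:15–15:45.
Emeka ∩ Carlos: 08:30–09:45, 11:00–12:00.
Emeka ∩ Carlos ∩ Diego: 08:30–09:15, 11:00–12:00.
Emeka ∩ Carlos ∩ Diego ∩ Zheng: 08:30–09:15, 11:00–11:30, 11:45–12:00.
Common window lengths: 45, 30, 15 min; longest is 45.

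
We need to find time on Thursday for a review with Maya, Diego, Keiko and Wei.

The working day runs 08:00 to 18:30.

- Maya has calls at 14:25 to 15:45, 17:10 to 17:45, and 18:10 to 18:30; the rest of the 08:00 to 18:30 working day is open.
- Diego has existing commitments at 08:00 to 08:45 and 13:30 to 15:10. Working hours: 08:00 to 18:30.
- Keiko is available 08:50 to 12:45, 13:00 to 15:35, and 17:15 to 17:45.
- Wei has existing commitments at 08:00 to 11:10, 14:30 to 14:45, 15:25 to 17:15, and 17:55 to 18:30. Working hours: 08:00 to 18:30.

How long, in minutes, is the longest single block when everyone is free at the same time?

95 minutes

Maya free within 08:00–18:30: 08:00–14:25, 15:45–17:10, 17:45–18:10.
Diego free within 08:00–18:30: 08:45–13:30, 15:10–18:30.
Wei free within 08:00–18:30: 11:10–14:30, 14:45–15:25, 17:15–17:55.
Maya ∩ Diego: 08:45–13:30, 15:45–17:10, 17:45–18:10.
Maya ∩ Diego ∩ Keiko: 08:50–12:45, 13:00–13:30.
Maya ∩ Diego ∩ Keiko ∩ Wei: 11:10–12:45, 13:00–13:30.
Common window lengths: 95, 30 min; longest is 95.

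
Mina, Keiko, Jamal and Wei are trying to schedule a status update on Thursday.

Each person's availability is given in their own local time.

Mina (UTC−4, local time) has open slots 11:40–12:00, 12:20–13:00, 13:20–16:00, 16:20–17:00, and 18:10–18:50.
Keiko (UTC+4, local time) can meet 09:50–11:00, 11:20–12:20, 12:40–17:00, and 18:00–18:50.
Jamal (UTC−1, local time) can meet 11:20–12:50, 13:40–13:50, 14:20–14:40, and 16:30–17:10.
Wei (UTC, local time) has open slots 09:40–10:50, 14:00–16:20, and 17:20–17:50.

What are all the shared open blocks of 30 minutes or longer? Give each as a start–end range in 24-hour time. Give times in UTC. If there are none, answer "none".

Mina → UTC: 15:40–16:00, 16:20–17:00, 17:20–20:00, 20:20–21:00, 22:10–22:50.
Keiko → UTC: 05:50–07:00, 07:20–08:20, 08:40–13:00, 14:00–14:50.
Jamal → UTC: 12:20–13:50, 14:40–14:50, 15:20–15:40, 17:30–18:10.
Wei → UTC: 09:40–10:50, 14:00–16:20, 17:20–17:50.
Mina ∩ Keiko: (none).
Mina ∩ Keiko ∩ Jamal: (none).
Mina ∩ Keiko ∩ Jamal ∩ Wei: (none).
Windows ≥ 30 min: (none).

none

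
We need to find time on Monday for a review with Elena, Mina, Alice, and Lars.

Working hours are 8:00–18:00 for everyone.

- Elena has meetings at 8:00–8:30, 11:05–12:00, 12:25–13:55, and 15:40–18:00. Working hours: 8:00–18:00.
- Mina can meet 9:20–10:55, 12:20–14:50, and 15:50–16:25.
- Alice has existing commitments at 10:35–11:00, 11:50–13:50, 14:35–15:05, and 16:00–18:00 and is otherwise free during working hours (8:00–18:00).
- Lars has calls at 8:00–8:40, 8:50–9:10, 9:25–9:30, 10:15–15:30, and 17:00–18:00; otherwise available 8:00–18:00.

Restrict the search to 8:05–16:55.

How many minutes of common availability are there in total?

Elena free within 08:00–18:00: 08:30–11:05, 12:00–12:25, 13:55–15:40.
Alice free within 08:00–18:00: 08:00–10:35, 11:00–11:50, 13:50–14:35, 15:05–16:00.
Lars free within 08:00–18:00: 08:40–08:50, 09:10–09:25, 09:30–10:15, 15:30–17:00.
Elena ∩ Mina: 09:20–10:55, 12:20–12:25, 13:55–14:50.
Elena ∩ Mina ∩ Alice: 09:20–10:35, 13:55–14:35.
Elena ∩ Mina ∩ Alice ∩ Lars: 09:20–09:25, 09:30–10:15.
Restricted to 08:05–16:55: 09:20–09:25, 09:30–10:15.
Total common minutes: 5 + 45 = 50.

50 minutes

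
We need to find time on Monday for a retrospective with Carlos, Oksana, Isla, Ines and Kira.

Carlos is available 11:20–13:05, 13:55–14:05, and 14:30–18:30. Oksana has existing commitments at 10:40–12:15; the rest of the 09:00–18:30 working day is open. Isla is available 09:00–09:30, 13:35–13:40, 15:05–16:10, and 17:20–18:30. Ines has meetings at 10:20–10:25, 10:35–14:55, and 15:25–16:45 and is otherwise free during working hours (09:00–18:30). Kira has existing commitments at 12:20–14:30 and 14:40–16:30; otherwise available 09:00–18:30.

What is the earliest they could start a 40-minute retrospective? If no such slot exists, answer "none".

Oksana free within 09:00–18:30: 09:00–10:40, 12:15–18:30.
Ines free within 09:00–18:30: 09:00–10:20, 10:25–10:35, 14:55–15:25, 16:45–18:30.
Kira free within 09:00–18:30: 09:00–12:20, 14:30–14:40, 16:30–18:30.
Carlos ∩ Oksana: 12:15–13:05, 13:55–14:05, 14:30–18:30.
Carlos ∩ Oksana ∩ Isla: 15:05–16:10, 17:20–18:30.
Carlos ∩ Oksana ∩ Isla ∩ Ines: 15:05–15:25, 17:20–18:30.
Carlos ∩ Oksana ∩ Isla ∩ Ines ∩ Kira: 17:20–18:30.
Windows ≥ 40 min: 17:20–18:30.
Earliest such window starts at 17:20.

17:20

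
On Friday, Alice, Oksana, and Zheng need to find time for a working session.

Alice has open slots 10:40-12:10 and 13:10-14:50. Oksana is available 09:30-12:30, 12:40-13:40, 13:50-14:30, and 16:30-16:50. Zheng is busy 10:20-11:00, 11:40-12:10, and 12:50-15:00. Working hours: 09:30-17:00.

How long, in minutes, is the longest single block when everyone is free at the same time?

Zheng free within 09:30–17:00: 09:30–10:20, 11:00–11:40, 12:10–12:50, 15:00–17:00.
Alice ∩ Oksana: 10:40–12:10, 13:10–13:40, 13:50–14:30.
Alice ∩ Oksana ∩ Zheng: 11:00–11:40.
Single common window of 40 minutes.

40 minutes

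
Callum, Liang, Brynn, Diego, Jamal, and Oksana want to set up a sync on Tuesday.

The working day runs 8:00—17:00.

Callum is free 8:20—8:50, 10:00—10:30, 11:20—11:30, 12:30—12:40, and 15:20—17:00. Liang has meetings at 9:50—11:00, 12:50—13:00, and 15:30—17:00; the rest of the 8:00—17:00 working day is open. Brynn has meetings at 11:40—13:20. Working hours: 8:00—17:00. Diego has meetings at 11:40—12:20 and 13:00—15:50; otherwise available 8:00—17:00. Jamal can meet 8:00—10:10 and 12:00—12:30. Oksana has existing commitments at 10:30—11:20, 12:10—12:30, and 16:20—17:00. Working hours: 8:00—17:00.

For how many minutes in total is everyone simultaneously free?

Liang free within 08:00–17:00: 08:00–09:50, 11:00–12:50, 13:00–15:30.
Brynn free within 08:00–17:00: 08:00–11:40, 13:20–17:00.
Diego free within 08:00–17:00: 08:00–11:40, 12:20–13:00, 15:50–17:00.
Oksana free within 08:00–17:00: 08:00–10:30, 11:20–12:10, 12:30–16:20.
Callum ∩ Liang: 08:20–08:50, 11:20–11:30, 12:30–12:40, 15:20–15:30.
Callum ∩ Liang ∩ Brynn: 08:20–08:50, 11:20–11:30, 15:20–15:30.
Callum ∩ Liang ∩ Brynn ∩ Diego: 08:20–08:50, 11:20–11:30.
Callum ∩ Liang ∩ Brynn ∩ Diego ∩ Jamal: 08:20–08:50.
Callum ∩ Liang ∩ Brynn ∩ Diego ∩ Jamal ∩ Oksana: 08:20–08:50.
Total common minutes: 30.

30 minutes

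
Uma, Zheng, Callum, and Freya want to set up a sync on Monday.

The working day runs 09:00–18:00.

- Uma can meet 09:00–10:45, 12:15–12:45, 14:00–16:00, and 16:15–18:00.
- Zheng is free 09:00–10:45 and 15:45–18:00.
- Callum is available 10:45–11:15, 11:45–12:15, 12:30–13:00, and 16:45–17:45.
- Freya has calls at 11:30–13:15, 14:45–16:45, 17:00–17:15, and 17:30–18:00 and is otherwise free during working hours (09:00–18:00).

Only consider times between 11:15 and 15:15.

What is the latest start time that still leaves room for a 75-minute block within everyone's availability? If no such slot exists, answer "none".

none

Freya free within 09:00–18:00: 09:00–11:30, 13:15–14:45, 16:45–17:00, 17:15–17:30.
Uma ∩ Zheng: 09:00–10:45, 15:45–16:00, 16:15–18:00.
Uma ∩ Zheng ∩ Callum: 16:45–17:45.
Uma ∩ Zheng ∩ Callum ∩ Freya: 16:45–17:00, 17:15–17:30.
Restricted to 11:15–15:15: (none).
Windows ≥ 75 min: (none).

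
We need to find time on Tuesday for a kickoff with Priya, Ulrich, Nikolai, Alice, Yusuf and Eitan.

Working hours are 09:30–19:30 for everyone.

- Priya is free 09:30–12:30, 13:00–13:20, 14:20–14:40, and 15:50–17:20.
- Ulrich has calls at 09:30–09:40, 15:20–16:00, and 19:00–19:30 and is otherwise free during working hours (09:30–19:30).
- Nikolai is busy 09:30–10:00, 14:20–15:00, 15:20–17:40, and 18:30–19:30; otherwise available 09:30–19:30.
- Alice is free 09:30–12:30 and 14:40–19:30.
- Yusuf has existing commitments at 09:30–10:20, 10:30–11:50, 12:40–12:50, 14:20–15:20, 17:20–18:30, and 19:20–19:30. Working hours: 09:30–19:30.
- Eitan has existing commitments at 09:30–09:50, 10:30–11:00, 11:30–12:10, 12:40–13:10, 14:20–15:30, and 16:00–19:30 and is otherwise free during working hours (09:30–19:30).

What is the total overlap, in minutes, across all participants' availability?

30 minutes

Ulrich free within 09:30–19:30: 09:40–15:20, 16:00–19:00.
Nikolai free within 09:30–19:30: 10:00–14:20, 15:00–15:20, 17:40–18:30.
Yusuf free within 09:30–19:30: 10:20–10:30, 11:50–12:40, 12:50–14:20, 15:20–17:20, 18:30–19:20.
Eitan free within 09:30–19:30: 09:50–10:30, 11:00–11:30, 12:10–12:40, 13:10–14:20, 15:30–16:00.
Priya ∩ Ulrich: 09:40–12:30, 13:00–13:20, 14:20–14:40, 16:00–17:20.
Priya ∩ Ulrich ∩ Nikolai: 10:00–12:30, 13:00–13:20.
Priya ∩ Ulrich ∩ Nikolai ∩ Alice: 10:00–12:30.
Priya ∩ Ulrich ∩ Nikolai ∩ Alice ∩ Yusuf: 10:20–10:30, 11:50–12:30.
Priya ∩ Ulrich ∩ Nikolai ∩ Alice ∩ Yusuf ∩ Eitan: 10:20–10:30, 12:10–12:30.
Total common minutes: 10 + 20 = 30.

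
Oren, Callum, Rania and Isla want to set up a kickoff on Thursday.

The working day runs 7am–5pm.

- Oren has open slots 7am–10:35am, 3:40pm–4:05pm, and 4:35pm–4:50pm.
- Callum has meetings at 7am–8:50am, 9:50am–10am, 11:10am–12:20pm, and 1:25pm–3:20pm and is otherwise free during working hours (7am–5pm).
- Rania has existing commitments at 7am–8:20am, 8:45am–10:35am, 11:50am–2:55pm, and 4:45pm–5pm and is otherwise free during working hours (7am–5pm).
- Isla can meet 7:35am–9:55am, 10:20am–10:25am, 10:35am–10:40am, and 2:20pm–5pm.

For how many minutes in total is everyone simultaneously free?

Callum free within 07:00–17:00: 08:50–09:50, 10:00–11:10, 12:20–13:25, 15:20–17:00.
Rania free within 07:00–17:00: 08:20–08:45, 10:35–11:50, 14:55–16:45.
Oren ∩ Callum: 08:50–09:50, 10:00–10:35, 15:40–16:05, 16:35–16:50.
Oren ∩ Callum ∩ Rania: 15:40–16:05, 16:35–16:45.
Oren ∩ Callum ∩ Rania ∩ Isla: 15:40–16:05, 16:35–16:45.
Total common minutes: 25 + 10 = 35.

35 minutes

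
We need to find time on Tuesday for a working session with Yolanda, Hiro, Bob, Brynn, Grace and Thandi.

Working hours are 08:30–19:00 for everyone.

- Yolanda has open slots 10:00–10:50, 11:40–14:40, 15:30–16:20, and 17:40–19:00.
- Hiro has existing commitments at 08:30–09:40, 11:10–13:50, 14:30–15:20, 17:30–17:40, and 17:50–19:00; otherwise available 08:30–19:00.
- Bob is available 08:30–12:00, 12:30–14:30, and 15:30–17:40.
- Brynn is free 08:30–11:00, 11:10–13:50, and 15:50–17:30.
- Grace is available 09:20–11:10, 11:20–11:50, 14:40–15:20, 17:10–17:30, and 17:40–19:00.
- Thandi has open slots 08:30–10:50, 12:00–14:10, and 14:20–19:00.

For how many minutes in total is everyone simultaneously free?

50 minutes

Hiro free within 08:30–19:00: 09:40–11:10, 13:50–14:30, 15:20–17:30, 17:40–17:50.
Yolanda ∩ Hiro: 10:00–10:50, 13:50–14:30, 15:30–16:20, 17:40–17:50.
Yolanda ∩ Hiro ∩ Bob: 10:00–10:50, 13:50–14:30, 15:30–16:20.
Yolanda ∩ Hiro ∩ Bob ∩ Brynn: 10:00–10:50, 15:50–16:20.
Yolanda ∩ Hiro ∩ Bob ∩ Brynn ∩ Grace: 10:00–10:50.
Yolanda ∩ Hiro ∩ Bob ∩ Brynn ∩ Grace ∩ Thandi: 10:00–10:50.
Total common minutes: 50.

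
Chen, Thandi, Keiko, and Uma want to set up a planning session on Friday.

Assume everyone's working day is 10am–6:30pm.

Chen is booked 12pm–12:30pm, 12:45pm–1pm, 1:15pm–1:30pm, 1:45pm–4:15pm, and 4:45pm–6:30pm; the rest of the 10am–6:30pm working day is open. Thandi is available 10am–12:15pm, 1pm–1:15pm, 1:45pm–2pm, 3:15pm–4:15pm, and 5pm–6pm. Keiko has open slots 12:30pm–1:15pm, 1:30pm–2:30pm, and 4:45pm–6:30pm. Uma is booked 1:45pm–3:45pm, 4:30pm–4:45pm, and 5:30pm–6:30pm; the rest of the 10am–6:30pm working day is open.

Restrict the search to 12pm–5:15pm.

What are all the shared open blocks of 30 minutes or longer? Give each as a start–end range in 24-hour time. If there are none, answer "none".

Chen free within 10:00–18:30: 10:00–12:00, 12:30–12:45, 13:00–13:15, 13:30–13:45, 16:15–16:45.
Uma free within 10:00–18:30: 10:00–13:45, 15:45–16:30, 16:45–17:30.
Chen ∩ Thandi: 10:00–12:00, 13:00–13:15.
Chen ∩ Thandi ∩ Keiko: 13:00–13:15.
Chen ∩ Thandi ∩ Keiko ∩ Uma: 13:00–13:15.
Restricted to 12:00–17:15: 13:00–13:15.
Windows ≥ 30 min: (none).

none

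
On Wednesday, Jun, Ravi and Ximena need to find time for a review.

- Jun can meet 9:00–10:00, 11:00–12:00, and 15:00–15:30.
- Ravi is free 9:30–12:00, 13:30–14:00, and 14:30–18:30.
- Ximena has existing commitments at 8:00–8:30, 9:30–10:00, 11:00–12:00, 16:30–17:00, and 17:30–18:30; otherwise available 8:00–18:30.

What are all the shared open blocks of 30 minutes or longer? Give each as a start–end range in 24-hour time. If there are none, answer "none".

Ximena free within 08:00–18:30: 08:30–09:30, 10:00–11:00, 12:00–16:30, 17:00–17:30.
Jun ∩ Ravi: 09:30–10:00, 11:00–12:00, 15:00–15:30.
Jun ∩ Ravi ∩ Ximena: 15:00–15:30.
Windows ≥ 30 min: 15:00–15:30.

15:00–15:30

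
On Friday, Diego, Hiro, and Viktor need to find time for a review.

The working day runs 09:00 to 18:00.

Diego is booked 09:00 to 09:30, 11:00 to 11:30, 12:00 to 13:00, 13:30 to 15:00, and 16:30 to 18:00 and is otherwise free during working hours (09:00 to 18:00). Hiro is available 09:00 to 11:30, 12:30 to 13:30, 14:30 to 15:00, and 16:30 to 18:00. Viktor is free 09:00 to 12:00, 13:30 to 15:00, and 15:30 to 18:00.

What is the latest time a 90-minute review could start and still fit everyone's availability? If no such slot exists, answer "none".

09:30

Diego free within 09:00–18:00: 09:30–11:00, 11:30–12:00, 13:00–13:30, 15:00–16:30.
Diego ∩ Hiro: 09:30–11:00, 13:00–13:30.
Diego ∩ Hiro ∩ Viktor: 09:30–11:00.
Windows ≥ 90 min: 09:30–11:00.
Latest start in the last window 09:30–11:00 is 11:00 − 90 min = 09:30.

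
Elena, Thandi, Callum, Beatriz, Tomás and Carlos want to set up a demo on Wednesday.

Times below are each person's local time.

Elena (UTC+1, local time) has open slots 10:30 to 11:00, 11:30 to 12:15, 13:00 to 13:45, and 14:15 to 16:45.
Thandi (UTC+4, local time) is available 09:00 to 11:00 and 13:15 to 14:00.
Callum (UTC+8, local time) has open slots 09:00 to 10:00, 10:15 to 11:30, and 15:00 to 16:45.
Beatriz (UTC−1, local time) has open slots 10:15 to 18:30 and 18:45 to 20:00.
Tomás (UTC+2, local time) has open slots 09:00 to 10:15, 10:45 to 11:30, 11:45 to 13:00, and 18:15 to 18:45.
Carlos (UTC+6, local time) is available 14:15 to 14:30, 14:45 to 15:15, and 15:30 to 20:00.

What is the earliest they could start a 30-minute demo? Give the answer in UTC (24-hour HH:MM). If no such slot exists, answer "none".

Elena → UTC: 09:30–10:00, 10:30–11:15, 12:00–12:45, 13:15–15:45.
Thandi → UTC: 05:00–07:00, 09:15–10:00.
Callum → UTC: 01:00–02:00, 02:15–03:30, 07:00–08:45.
Beatriz → UTC: 11:15–19:30, 19:45–21:00.
Tomás → UTC: 07:00–08:15, 08:45–09:30, 09:45–11:00, 16:15–16:45.
Carlos → UTC: 08:15–08:30, 08:45–09:15, 09:30–14:00.
Elena ∩ Thandi: 09:30–10:00.
Elena ∩ Thandi ∩ Callum: (none).
Elena ∩ Thandi ∩ Callum ∩ Beatriz: (none).
Elena ∩ Thandi ∩ Callum ∩ Beatriz ∩ Tomás: (none).
Elena ∩ Thandi ∩ Callum ∩ Beatriz ∩ Tomás ∩ Carlos: (none).
Windows ≥ 30 min: (none).

none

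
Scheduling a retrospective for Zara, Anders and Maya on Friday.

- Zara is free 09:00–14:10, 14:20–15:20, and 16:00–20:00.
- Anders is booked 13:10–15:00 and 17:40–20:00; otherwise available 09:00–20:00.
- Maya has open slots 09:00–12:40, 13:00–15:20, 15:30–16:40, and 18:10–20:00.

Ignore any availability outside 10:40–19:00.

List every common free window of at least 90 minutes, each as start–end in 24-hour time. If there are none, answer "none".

10:40–12:40

Anders free within 09:00–20:00: 09:00–13:10, 15:00–17:40.
Zara ∩ Anders: 09:00–13:10, 15:00–15:20, 16:00–17:40.
Zara ∩ Anders ∩ Maya: 09:00–12:40, 13:00–13:10, 15:00–15:20, 16:00–16:40.
Restricted to 10:40–19:00: 10:40–12:40, 13:00–13:10, 15:00–15:20, 16:00–16:40.
Windows ≥ 90 min: 10:40–12:40.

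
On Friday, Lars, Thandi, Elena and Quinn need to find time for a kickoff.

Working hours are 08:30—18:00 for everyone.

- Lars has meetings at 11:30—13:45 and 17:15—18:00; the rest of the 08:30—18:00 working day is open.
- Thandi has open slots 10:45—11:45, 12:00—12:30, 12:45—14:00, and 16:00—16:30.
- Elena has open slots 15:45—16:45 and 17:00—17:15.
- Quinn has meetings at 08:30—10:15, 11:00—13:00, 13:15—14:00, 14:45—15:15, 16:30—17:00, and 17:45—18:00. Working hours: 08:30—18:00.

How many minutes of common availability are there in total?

Lars free within 08:30–18:00: 08:30–11:30, 13:45–17:15.
Quinn free within 08:30–18:00: 10:15–11:00, 13:00–13:15, 14:00–14:45, 15:15–16:30, 17:00–17:45.
Lars ∩ Thandi: 10:45–11:30, 13:45–14:00, 16:00–16:30.
Lars ∩ Thandi ∩ Elena: 16:00–16:30.
Lars ∩ Thandi ∩ Elena ∩ Quinn: 16:00–16:30.
Total common minutes: 30.

30 minutes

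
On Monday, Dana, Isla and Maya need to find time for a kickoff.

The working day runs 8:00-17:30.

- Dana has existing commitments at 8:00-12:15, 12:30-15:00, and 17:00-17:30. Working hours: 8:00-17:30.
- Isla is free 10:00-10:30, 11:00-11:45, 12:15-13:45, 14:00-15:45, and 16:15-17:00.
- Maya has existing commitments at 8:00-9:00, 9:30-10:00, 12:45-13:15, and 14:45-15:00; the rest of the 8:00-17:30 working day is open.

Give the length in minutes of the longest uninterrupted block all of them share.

Dana free within 08:00–17:30: 12:15–12:30, 15:00–17:00.
Maya free within 08:00–17:30: 09:00–09:30, 10:00–12:45, 13:15–14:45, 15:00–17:30.
Dana ∩ Isla: 12:15–12:30, 15:00–15:45, 16:15–17:00.
Dana ∩ Isla ∩ Maya: 12:15–12:30, 15:00–15:45, 16:15–17:00.
Common window lengths: 15, 45, 45 min; longest is 45.

45 minutes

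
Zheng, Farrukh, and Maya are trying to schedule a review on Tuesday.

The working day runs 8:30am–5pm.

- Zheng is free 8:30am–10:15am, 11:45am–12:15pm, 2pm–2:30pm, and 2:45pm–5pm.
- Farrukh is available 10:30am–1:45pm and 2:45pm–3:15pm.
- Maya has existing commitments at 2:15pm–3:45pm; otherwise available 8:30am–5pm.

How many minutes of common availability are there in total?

30 minutes

Maya free within 08:30–17:00: 08:30–14:15, 15:45–17:00.
Zheng ∩ Farrukh: 11:45–12:15, 14:45–15:15.
Zheng ∩ Farrukh ∩ Maya: 11:45–12:15.
Total common minutes: 30.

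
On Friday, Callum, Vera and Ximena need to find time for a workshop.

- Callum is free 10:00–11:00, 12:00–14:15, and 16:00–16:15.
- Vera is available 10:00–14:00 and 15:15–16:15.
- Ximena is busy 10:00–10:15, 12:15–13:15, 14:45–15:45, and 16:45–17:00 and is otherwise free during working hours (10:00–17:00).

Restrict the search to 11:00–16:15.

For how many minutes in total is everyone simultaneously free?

75 minutes

Ximena free within 10:00–17:00: 10:15–12:15, 13:15–14:45, 15:45–16:45.
Callum ∩ Vera: 10:00–11:00, 12:00–14:00, 16:00–16:15.
Callum ∩ Vera ∩ Ximena: 10:15–11:00, 12:00–12:15, 13:15–14:00, 16:00–16:15.
Restricted to 11:00–16:15: 12:00–12:15, 13:15–14:00, 16:00–16:15.
Total common minutes: 15 + 45 + 15 = 75.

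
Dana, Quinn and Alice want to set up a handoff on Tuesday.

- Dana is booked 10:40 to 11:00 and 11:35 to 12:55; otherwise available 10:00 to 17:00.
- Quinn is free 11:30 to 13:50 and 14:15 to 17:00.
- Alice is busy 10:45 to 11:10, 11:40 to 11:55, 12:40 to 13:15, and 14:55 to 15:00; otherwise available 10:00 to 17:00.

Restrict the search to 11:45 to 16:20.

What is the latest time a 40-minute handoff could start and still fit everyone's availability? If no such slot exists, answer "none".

Dana free within 10:00–17:00: 10:00–10:40, 11:00–11:35, 12:55–17:00.
Alice free within 10:00–17:00: 10:00–10:45, 11:10–11:40, 11:55–12:40, 13:15–14:55, 15:00–17:00.
Dana ∩ Quinn: 11:30–11:35, 12:55–13:50, 14:15–17:00.
Dana ∩ Quinn ∩ Alice: 11:30–11:35, 13:15–13:50, 14:15–14:55, 15:00–17:00.
Restricted to 11:45–16:20: 13:15–13:50, 14:15–14:55, 15:00–16:20.
Windows ≥ 40 min: 14:15–14:55, 15:00–16:20.
Latest start in the last window 15:00–16:20 is 16:20 − 40 min = 15:40.

15:40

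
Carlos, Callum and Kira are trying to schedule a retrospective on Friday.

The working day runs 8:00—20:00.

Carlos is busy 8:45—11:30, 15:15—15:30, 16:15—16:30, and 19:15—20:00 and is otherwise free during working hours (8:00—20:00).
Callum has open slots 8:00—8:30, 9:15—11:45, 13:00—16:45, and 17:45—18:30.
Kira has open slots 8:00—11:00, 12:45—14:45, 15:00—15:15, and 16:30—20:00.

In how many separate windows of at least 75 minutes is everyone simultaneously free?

1

Carlos free within 08:00–20:00: 08:00–08:45, 11:30–15:15, 15:30–16:15, 16:30–19:15.
Carlos ∩ Callum: 08:00–08:30, 11:30–11:45, 13:00–15:15, 15:30–16:15, 16:30–16:45, 17:45–18:30.
Carlos ∩ Callum ∩ Kira: 08:00–08:30, 13:00–14:45, 15:00–15:15, 16:30–16:45, 17:45–18:30.
Windows ≥ 75 min: 13:00–14:45.
That's 1 window.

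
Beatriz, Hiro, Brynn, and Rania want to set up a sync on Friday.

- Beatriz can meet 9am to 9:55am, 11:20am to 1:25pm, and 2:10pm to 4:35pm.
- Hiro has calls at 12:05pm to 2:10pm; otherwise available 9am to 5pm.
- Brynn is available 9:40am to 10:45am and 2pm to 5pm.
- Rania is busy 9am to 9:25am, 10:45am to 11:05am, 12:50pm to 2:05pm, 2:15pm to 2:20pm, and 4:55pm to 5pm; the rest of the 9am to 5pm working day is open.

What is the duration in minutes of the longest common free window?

Hiro free within 09:00–17:00: 09:00–12:05, 14:10–17:00.
Rania free within 09:00–17:00: 09:25–10:45, 11:05–12:50, 14:05–14:15, 14:20–16:55.
Beatriz ∩ Hiro: 09:00–09:55, 11:20–12:05, 14:10–16:35.
Beatriz ∩ Hiro ∩ Brynn: 09:40–09:55, 14:10–16:35.
Beatriz ∩ Hiro ∩ Brynn ∩ Rania: 09:40–09:55, 14:10–14:15, 14:20–16:35.
Common window lengths: 15, 5, 135 min; longest is 135.

135 minutes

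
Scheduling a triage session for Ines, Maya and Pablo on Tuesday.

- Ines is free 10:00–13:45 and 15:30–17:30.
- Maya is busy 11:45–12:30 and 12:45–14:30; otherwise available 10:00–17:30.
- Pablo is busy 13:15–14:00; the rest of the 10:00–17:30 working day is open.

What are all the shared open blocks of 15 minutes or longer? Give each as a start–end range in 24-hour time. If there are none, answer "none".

Maya free within 10:00–17:30: 10:00–11:45, 12:30–12:45, 14:30–17:30.
Pablo free within 10:00–17:30: 10:00–13:15, 14:00–17:30.
Ines ∩ Maya: 10:00–11:45, 12:30–12:45, 15:30–17:30.
Ines ∩ Maya ∩ Pablo: 10:00–11:45, 12:30–12:45, 15:30–17:30.
Windows ≥ 15 min: 10:00–11:45, 12:30–12:45, 15:30–17:30.

10:00–11:45, 12:30–12:45, 15:30–17:30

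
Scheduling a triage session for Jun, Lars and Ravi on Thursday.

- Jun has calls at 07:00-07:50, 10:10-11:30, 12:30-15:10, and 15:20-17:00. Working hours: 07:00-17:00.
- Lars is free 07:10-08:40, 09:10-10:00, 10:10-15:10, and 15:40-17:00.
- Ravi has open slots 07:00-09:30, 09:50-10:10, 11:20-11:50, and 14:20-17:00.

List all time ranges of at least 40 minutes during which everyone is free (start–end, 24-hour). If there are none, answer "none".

Jun free within 07:00–17:00: 07:50–10:10, 11:30–12:30, 15:10–15:20.
Jun ∩ Lars: 07:50–08:40, 09:10–10:00, 11:30–12:30.
Jun ∩ Lars ∩ Ravi: 07:50–08:40, 09:10–09:30, 09:50–10:00, 11:30–11:50.
Windows ≥ 40 min: 07:50–08:40.

07:50–08:40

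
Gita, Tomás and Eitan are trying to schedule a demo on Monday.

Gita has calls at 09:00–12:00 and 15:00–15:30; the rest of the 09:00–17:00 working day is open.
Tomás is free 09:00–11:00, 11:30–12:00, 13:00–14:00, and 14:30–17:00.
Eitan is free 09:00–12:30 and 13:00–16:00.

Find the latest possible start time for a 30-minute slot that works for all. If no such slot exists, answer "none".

15:30

Gita free within 09:00–17:00: 12:00–15:00, 15:30–17:00.
Gita ∩ Tomás: 13:00–14:00, 14:30–15:00, 15:30–17:00.
Gita ∩ Tomás ∩ Eitan: 13:00–14:00, 14:30–15:00, 15:30–16:00.
Windows ≥ 30 min: 13:00–14:00, 14:30–15:00, 15:30–16:00.
Latest start in the last window 15:30–16:00 is 16:00 − 30 min = 15:30.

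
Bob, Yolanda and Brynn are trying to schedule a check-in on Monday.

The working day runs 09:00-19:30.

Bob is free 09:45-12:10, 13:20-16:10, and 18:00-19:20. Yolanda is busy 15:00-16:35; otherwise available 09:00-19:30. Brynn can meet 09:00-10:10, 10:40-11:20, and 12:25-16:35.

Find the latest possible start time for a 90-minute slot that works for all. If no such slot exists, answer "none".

13:30

Yolanda free within 09:00–19:30: 09:00–15:00, 16:35–19:30.
Bob ∩ Yolanda: 09:45–12:10, 13:20–15:00, 18:00–19:20.
Bob ∩ Yolanda ∩ Brynn: 09:45–10:10, 10:40–11:20, 13:20–15:00.
Windows ≥ 90 min: 13:20–15:00.
Latest start in the last window 13:20–15:00 is 15:00 − 90 min = 13:30.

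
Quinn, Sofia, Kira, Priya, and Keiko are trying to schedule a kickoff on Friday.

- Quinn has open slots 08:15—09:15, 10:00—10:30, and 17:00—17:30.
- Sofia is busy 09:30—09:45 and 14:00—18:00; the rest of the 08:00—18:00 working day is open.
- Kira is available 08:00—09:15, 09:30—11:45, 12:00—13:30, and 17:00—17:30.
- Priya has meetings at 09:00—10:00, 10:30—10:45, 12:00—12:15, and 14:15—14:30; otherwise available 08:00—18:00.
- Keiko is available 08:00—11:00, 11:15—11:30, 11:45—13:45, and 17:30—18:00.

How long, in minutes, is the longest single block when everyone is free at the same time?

Sofia free within 08:00–18:00: 08:00–09:30, 09:45–14:00.
Priya free within 08:00–18:00: 08:00–09:00, 10:00–10:30, 10:45–12:00, 12:15–14:15, 14:30–18:00.
Quinn ∩ Sofia: 08:15–09:15, 10:00–10:30.
Quinn ∩ Sofia ∩ Kira: 08:15–09:15, 10:00–10:30.
Quinn ∩ Sofia ∩ Kira ∩ Priya: 08:15–09:00, 10:00–10:30.
Quinn ∩ Sofia ∩ Kira ∩ Priya ∩ Keiko: 08:15–09:00, 10:00–10:30.
Common window lengths: 45, 30 min; longest is 45.

45 minutes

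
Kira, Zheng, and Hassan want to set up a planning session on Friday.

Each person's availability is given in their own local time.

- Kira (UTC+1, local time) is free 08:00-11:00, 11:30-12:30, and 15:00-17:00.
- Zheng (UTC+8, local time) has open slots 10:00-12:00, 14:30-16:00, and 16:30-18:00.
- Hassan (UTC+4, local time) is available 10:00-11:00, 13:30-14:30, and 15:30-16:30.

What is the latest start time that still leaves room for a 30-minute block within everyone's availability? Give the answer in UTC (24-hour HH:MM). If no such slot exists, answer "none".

Kira → UTC: 07:00–10:00, 10:30–11:30, 14:00–16:00.
Zheng → UTC: 02:00–04:00, 06:30–08:00, 08:30–10:00.
Hassan → UTC: 06:00–07:00, 09:30–10:30, 11:30–12:30.
Kira ∩ Zheng: 07:00–08:00, 08:30–10:00.
Kira ∩ Zheng ∩ Hassan: 09:30–10:00.
Windows ≥ 30 min: 09:30–10:00.
Latest start in the last window 09:30–10:00 is 10:00 − 30 min = 09:30.

09:30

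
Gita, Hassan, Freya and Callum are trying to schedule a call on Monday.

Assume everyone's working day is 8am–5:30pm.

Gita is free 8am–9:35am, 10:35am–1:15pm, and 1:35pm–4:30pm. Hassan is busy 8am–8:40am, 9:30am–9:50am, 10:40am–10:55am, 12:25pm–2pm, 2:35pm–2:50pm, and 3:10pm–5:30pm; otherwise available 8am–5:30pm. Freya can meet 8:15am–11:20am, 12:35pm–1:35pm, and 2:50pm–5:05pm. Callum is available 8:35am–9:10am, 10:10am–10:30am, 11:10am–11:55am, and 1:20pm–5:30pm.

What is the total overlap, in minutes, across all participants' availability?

60 minutes

Hassan free within 08:00–17:30: 08:40–09:30, 09:50–10:40, 10:55–12:25, 14:00–14:35, 14:50–15:10.
Gita ∩ Hassan: 08:40–09:30, 10:35–10:40, 10:55–12:25, 14:00–14:35, 14:50–15:10.
Gita ∩ Hassan ∩ Freya: 08:40–09:30, 10:35–10:40, 10:55–11:20, 14:50–15:10.
Gita ∩ Hassan ∩ Freya ∩ Callum: 08:40–09:10, 11:10–11:20, 14:50–15:10.
Total common minutes: 30 + 10 + 20 = 60.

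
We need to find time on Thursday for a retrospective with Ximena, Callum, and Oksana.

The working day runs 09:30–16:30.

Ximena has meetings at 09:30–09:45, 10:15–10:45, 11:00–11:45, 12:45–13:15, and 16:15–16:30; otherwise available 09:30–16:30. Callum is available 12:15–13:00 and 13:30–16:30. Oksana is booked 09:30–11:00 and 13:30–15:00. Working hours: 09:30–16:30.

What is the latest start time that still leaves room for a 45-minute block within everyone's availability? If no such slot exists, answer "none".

Ximena free within 09:30–16:30: 09:45–10:15, 10:45–11:00, 11:45–12:45, 13:15–16:15.
Oksana free within 09:30–16:30: 11:00–13:30, 15:00–16:30.
Ximena ∩ Callum: 12:15–12:45, 13:30–16:15.
Ximena ∩ Callum ∩ Oksana: 12:15–12:45, 15:00–16:15.
Windows ≥ 45 min: 15:00–16:15.
Latest start in the last window 15:00–16:15 is 16:15 − 45 min = 15:30.

15:30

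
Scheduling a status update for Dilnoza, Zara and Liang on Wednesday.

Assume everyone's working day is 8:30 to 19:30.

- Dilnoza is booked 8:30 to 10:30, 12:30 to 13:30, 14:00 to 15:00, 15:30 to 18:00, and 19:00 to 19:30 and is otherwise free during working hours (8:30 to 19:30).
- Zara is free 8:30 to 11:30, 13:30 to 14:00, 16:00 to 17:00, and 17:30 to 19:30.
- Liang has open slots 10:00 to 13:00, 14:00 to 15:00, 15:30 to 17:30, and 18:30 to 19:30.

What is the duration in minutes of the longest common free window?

Dilnoza free within 08:30–19:30: 10:30–12:30, 13:30–14:00, 15:00–15:30, 18:00–19:00.
Dilnoza ∩ Zara: 10:30–11:30, 13:30–14:00, 18:00–19:00.
Dilnoza ∩ Zara ∩ Liang: 10:30–11:30, 18:30–19:00.
Common window lengths: 60, 30 min; longest is 60.

60 minutes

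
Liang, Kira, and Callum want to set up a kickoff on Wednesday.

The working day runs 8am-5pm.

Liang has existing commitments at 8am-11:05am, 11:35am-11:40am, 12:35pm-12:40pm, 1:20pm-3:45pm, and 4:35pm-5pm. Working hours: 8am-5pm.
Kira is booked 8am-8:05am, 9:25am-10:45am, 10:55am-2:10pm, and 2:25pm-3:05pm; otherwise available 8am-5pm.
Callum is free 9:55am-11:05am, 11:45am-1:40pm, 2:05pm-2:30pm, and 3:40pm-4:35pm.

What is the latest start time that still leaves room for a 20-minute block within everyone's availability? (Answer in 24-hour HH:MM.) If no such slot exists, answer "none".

16:15

Liang free within 08:00–17:00: 11:05–11:35, 11:40–12:35, 12:40–13:20, 15:45–16:35.
Kira free within 08:00–17:00: 08:05–09:25, 10:45–10:55, 14:10–14:25, 15:05–17:00.
Liang ∩ Kira: 15:45–16:35.
Liang ∩ Kira ∩ Callum: 15:45–16:35.
Windows ≥ 20 min: 15:45–16:35.
Latest start in the last window 15:45–16:35 is 16:35 − 20 min = 16:15.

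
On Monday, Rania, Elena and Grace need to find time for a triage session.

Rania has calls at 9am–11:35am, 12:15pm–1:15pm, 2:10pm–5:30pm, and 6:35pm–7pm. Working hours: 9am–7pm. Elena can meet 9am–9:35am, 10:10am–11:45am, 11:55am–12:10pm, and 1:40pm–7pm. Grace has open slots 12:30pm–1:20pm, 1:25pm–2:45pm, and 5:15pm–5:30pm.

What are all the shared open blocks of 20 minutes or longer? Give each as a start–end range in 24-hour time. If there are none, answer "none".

13:40–14:10

Rania free within 09:00–19:00: 11:35–12:15, 13:15–14:10, 17:30–18:35.
Rania ∩ Elena: 11:35–11:45, 11:55–12:10, 13:40–14:10, 17:30–18:35.
Rania ∩ Elena ∩ Grace: 13:40–14:10.
Windows ≥ 20 min: 13:40–14:10.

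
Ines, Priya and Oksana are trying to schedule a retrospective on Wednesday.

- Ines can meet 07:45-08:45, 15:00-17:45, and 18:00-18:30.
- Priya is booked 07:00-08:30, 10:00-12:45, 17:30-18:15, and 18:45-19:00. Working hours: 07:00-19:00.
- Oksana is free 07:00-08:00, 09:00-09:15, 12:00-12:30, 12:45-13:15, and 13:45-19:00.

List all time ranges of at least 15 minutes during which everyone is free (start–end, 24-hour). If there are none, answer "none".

15:00–17:30, 18:15–18:30

Priya free within 07:00–19:00: 08:30–10:00, 12:45–17:30, 18:15–18:45.
Ines ∩ Priya: 08:30–08:45, 15:00–17:30, 18:15–18:30.
Ines ∩ Priya ∩ Oksana: 15:00–17:30, 18:15–18:30.
Windows ≥ 15 min: 15:00–17:30, 18:15–18:30.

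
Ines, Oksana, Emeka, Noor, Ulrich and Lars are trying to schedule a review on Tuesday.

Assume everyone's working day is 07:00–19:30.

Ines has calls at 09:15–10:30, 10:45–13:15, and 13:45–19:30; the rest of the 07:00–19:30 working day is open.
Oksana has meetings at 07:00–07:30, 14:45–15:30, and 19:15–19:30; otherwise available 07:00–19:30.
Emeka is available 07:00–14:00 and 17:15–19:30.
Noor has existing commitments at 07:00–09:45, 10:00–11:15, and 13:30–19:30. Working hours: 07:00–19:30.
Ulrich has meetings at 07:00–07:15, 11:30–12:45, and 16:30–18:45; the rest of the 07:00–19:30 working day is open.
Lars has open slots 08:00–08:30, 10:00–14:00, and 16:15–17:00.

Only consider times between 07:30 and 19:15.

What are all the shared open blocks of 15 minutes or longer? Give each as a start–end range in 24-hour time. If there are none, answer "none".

13:15–13:30

Ines free within 07:00–19:30: 07:00–09:15, 10:30–10:45, 13:15–13:45.
Oksana free within 07:00–19:30: 07:30–14:45, 15:30–19:15.
Noor free within 07:00–19:30: 09:45–10:00, 11:15–13:30.
Ulrich free within 07:00–19:30: 07:15–11:30, 12:45–16:30, 18:45–19:30.
Ines ∩ Oksana: 07:30–09:15, 10:30–10:45, 13:15–13:45.
Ines ∩ Oksana ∩ Emeka: 07:30–09:15, 10:30–10:45, 13:15–13:45.
Ines ∩ Oksana ∩ Emeka ∩ Noor: 13:15–13:30.
Ines ∩ Oksana ∩ Emeka ∩ Noor ∩ Ulrich: 13:15–13:30.
Ines ∩ Oksana ∩ Emeka ∩ Noor ∩ Ulrich ∩ Lars: 13:15–13:30.
Restricted to 07:30–19:15: 13:15–13:30.
Windows ≥ 15 min: 13:15–13:30.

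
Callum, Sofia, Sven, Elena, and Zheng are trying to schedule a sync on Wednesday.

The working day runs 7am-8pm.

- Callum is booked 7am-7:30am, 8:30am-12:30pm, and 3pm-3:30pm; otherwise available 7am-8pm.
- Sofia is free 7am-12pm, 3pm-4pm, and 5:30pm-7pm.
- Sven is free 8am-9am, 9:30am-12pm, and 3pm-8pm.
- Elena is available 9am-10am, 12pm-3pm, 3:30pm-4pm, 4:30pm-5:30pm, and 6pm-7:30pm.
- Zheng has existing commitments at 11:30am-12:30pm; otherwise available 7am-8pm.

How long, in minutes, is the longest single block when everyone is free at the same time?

60 minutes

Callum free within 07:00–20:00: 07:30–08:30, 12:30–15:00, 15:30–20:00.
Zheng free within 07:00–20:00: 07:00–11:30, 12:30–20:00.
Callum ∩ Sofia: 07:30–08:30, 15:30–16:00, 17:30–19:00.
Callum ∩ Sofia ∩ Sven: 08:00–08:30, 15:30–16:00, 17:30–19:00.
Callum ∩ Sofia ∩ Sven ∩ Elena: 15:30–16:00, 18:00–19:00.
Callum ∩ Sofia ∩ Sven ∩ Elena ∩ Zheng: 15:30–16:00, 18:00–19:00.
Common window lengths: 30, 60 min; longest is 60.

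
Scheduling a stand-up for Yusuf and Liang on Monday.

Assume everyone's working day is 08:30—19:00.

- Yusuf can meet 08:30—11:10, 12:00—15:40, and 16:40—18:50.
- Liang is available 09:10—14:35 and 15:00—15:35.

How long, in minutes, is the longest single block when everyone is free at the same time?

155 minutes

Yusuf ∩ Liang: 09:10–11:10, 12:00–14:35, 15:00–15:35.
Common window lengths: 120, 155, 35 min; longest is 155.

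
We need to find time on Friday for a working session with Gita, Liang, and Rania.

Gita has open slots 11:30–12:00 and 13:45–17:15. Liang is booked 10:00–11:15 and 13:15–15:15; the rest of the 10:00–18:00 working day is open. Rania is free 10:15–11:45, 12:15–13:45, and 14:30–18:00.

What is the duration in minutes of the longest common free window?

Liang free within 10:00–18:00: 11:15–13:15, 15:15–18:00.
Gita ∩ Liang: 11:30–12:00, 15:15–17:15.
Gita ∩ Liang ∩ Rania: 11:30–11:45, 15:15–17:15.
Common window lengths: 15, 120 min; longest is 120.

120 minutes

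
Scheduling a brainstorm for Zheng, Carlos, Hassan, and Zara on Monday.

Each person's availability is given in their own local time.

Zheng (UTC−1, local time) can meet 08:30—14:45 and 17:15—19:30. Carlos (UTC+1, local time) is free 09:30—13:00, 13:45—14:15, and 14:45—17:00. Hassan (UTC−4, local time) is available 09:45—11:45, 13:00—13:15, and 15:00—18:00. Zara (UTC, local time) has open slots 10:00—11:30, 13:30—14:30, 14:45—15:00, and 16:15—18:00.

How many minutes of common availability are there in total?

Zheng → UTC: 09:30–15:45, 18:15–20:30.
Carlos → UTC: 08:30–12:00, 12:45–13:15, 13:45–16:00.
Hassan → UTC: 13:45–15:45, 17:00–17:15, 19:00–22:00.
Zara → UTC: 10:00–11:30, 13:30–14:30, 14:45–15:00, 16:15–18:00.
Zheng ∩ Carlos: 09:30–12:00, 12:45–13:15, 13:45–15:45.
Zheng ∩ Carlos ∩ Hassan: 13:45–15:45.
Zheng ∩ Carlos ∩ Hassan ∩ Zara: 13:45–14:30, 14:45–15:00.
Total common minutes: 45 + 15 = 60.

60 minutes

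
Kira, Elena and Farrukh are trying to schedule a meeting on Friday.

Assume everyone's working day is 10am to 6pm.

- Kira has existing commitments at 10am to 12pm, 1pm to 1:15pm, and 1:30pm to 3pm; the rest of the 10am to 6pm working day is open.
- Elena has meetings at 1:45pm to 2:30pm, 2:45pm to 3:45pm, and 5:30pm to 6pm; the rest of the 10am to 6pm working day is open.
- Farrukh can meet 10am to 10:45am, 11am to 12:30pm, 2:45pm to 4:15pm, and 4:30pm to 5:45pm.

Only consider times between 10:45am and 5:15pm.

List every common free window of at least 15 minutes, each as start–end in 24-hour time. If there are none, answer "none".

12:00–12:30, 15:45–16:15, 16:30–17:15

Kira free within 10:00–18:00: 12:00–13:00, 13:15–13:30, 15:00–18:00.
Elena free within 10:00–18:00: 10:00–13:45, 14:30–14:45, 15:45–17:30.
Kira ∩ Elena: 12:00–13:00, 13:15–13:30, 15:45–17:30.
Kira ∩ Elena ∩ Farrukh: 12:00–12:30, 15:45–16:15, 16:30–17:30.
Restricted to 10:45–17:15: 12:00–12:30, 15:45–16:15, 16:30–17:15.
Windows ≥ 15 min: 12:00–12:30, 15:45–16:15, 16:30–17:15.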